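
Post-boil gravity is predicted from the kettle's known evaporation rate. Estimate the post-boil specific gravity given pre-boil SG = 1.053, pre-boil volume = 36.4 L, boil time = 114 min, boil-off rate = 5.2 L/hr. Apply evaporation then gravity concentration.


V_post = V_pre − rate·(t/60);  SG_post = 1 + (SG_pre−1)·V_pre/V_post
V_post = 36.4 − 5.2·(114/60) = 26.5200
SG_post = 1 + (1.053 − 1)·36.4/26.5200

1.0727


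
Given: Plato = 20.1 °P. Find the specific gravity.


SG = 259/(259 − P)
SG = 259/(259 − 20.1)

1.0841


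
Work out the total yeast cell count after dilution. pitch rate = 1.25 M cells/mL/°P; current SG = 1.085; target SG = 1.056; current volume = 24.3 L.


V_w = V·((SG_c−1)/(SG_t−1)−1);  °P = 259 − 259/SG_t;  cells = rate·(V+V_w)·°P
V_w = 24.3·((1.085−1)/(1.056−1)−1) = 12.5839
V_final = 24.3 + 12.5839 = 36.8839
°P = 259 − 259/1.056 = 13.7348
cells = 1.25·36.8839·13.7348

633.2440 billion cells


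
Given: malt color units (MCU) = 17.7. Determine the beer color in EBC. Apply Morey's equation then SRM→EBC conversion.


SRM = 1.4922·MCU^0.6859;  EBC = SRM·1.97
SRM = 1.4922·17.7^0.6859 = 10.7106
EBC = 10.7106·1.97

21.0998 EBC


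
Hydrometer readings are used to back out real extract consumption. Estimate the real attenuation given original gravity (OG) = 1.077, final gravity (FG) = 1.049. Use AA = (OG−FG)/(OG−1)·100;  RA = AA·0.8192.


AA = (1.077 − 1.049)/(1.077 − 1)·100 = 36.3636
RA = 36.3636·0.8192

29.7891 %


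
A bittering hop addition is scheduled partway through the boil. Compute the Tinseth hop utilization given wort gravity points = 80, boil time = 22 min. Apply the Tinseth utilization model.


U = 1.65·0.000125^(GP/1000) · (1 − e^(−0.04·t))/4.15
bigness = 1.65·0.000125^(80/1000) = 0.8040
boil_factor = (1 − e^(−0.04·22))/4.15 = 0.1410
U = 0.8040 · 0.1410

0.1134


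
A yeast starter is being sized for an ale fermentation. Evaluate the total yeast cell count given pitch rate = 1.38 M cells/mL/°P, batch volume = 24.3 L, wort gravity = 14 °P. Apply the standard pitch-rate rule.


cells (billions) = rate · V_L · °P
cells = 1.38 · 24.3 · 14

469.4760 billion cells


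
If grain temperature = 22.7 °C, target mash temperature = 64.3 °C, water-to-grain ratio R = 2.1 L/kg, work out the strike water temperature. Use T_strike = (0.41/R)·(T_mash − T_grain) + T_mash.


T_strike = (0.41/2.1)·(64.3 − 22.7) + 64.3

72.4219 °C


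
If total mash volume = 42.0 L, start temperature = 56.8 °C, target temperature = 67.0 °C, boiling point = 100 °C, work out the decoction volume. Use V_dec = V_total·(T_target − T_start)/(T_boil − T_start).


V_dec = 42.0·(67.0 − 56.8)/(100 − 56.8)

9.9167 L


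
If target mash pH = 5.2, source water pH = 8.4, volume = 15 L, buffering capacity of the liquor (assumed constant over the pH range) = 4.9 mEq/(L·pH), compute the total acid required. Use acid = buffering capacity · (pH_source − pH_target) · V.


acid = 4.9 · (8.4 − 5.2) · 15

235.2000 mEq


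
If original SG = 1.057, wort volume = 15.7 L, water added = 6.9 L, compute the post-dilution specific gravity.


SG_new = 1 + (SG_old − 1)·V_old/(V_old + V_water)
pts = (1.057 − 1)·1000·15.7/(15.7 + 6.9) = 39.5973
SG_new = 1 + 39.5973/1000

1.0396


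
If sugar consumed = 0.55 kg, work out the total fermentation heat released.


Q = m_sugar · 590 kJ/kg
Q = 0.55 · 590

324.5000 kJ


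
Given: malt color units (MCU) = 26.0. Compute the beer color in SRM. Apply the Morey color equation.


SRM = 1.4922 · MCU^0.6859
SRM = 1.4922 · 26.0^0.6859

13.9430 SRM


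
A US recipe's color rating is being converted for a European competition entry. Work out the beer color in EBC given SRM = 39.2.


EBC = SRM · 1.97
EBC = 39.2 · 1.97

77.2240 EBC


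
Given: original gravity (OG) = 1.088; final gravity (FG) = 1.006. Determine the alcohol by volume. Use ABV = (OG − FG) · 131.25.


ABV = (1.088 − 1.006) · 131.25

10.7625 % ABV


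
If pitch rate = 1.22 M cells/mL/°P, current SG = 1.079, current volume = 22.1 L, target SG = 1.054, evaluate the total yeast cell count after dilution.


V_w = V·((SG_c−1)/(SG_t−1)−1);  °P = 259 − 259/SG_t;  cells = rate·(V+V_w)·°P
V_w = 22.1·((1.079−1)/(1.054−1)−1) = 10.2315
V_final = 22.1 + 10.2315 = 32.3315
°P = 259 − 259/1.054 = 13.2694
cells = 1.22·32.3315·13.2694

523.4056 billion cells


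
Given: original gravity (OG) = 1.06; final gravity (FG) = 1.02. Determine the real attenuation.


AA = (OG−FG)/(OG−1)·100;  RA = AA·0.8192
AA = (1.06 − 1.02)/(1.06 − 1)·100 = 66.6667
RA = 66.6667·0.8192

54.6133 %


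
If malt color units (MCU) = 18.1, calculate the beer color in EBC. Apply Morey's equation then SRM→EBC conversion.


SRM = 1.4922·MCU^0.6859;  EBC = SRM·1.97
SRM = 1.4922·18.1^0.6859 = 10.8760
EBC = 10.8760·1.97

21.4257 EBC


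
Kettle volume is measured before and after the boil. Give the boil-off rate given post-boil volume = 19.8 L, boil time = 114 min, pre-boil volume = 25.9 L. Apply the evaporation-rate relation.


rate = (V_pre − V_post) / (t_min/60)
rate = (25.9 − 19.8) / (114/60)

3.2105 L/hr


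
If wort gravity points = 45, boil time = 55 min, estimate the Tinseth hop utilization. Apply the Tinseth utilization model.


U = 1.65·0.000125^(GP/1000) · (1 − e^(−0.04·t))/4.15
bigness = 1.65·0.000125^(45/1000) = 1.1011
boil_factor = (1 − e^(−0.04·55))/4.15 = 0.2143
U = 1.1011 · 0.2143

0.2359


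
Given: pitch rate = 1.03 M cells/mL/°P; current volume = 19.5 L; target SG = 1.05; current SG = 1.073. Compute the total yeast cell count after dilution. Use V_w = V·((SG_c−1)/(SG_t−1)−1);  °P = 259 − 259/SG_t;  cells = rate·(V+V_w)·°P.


V_w = 19.5·((1.073−1)/(1.05−1)−1) = 8.9700
V_final = 19.5 + 8.9700 = 28.4700
°P = 259 − 259/1.05 = 12.3333
cells = 1.03·28.4700·12.3333

361.6639 billion cells


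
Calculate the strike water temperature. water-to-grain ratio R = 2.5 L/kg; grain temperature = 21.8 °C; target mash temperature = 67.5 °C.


T_strike = (0.41/R)·(T_mash − T_grain) + T_mash
T_strike = (0.41/2.5)·(67.5 − 21.8) + 67.5

74.9948 °C


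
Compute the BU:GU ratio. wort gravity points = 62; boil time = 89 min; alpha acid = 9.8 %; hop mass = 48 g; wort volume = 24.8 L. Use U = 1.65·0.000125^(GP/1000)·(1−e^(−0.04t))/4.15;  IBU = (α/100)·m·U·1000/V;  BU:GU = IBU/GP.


U = 1.65·0.000125^(62/1000)·(1−e^(−0.04·89))/4.15 = 0.2213
IBU = (9.8/100)·48·0.2213·1000/24.8 = 41.9691
BU:GU = 41.9691/62

0.6769


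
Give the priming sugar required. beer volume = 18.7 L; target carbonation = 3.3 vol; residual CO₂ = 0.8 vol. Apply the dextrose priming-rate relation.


sugar = (target − residual)·4.0·V
sugar = (3.3 − 0.8)·4.0·18.7

187.0000 g


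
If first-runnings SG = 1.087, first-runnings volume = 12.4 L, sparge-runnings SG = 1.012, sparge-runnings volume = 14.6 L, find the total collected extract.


total = Σ (SG_i − 1)·1000·V_i
first = (1.087 − 1)·1000·12.4 = 1078.8000
sparge = (1.012 − 1)·1000·14.6 = 175.2000
total = 1078.8000 + 175.2000

1254.0000 gravity·L


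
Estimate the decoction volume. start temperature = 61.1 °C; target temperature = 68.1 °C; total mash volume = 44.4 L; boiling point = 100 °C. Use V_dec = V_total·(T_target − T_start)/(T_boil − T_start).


V_dec = 44.4·(68.1 − 61.1)/(100 − 61.1)

7.9897 L


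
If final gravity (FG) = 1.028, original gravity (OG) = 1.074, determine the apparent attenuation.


AA = (OG − FG)/(OG − 1) · 100
AA = (1.074 − 1.028)/(1.074 − 1) · 100

62.1622 %


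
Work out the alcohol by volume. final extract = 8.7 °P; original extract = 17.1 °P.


SG = 259/(259 − P);  ABV = (OG − FG)·131.25
OG = 259/(259 − 17.1) = 1.0707
FG = 259/(259 − 8.7) = 1.0348
ABV = (1.0707 − 1.0348)·131.25

4.7161 % ABV


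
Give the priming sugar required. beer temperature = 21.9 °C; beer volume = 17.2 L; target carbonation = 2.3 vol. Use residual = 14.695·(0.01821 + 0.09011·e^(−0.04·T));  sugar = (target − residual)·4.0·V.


residual = 14.695·(0.01821 + 0.09011·e^(−0.04·21.9)) = 0.8190
sugar = (2.3 − 0.8190)·4.0·17.2

101.8901 g


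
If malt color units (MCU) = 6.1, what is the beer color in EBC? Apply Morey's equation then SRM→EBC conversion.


SRM = 1.4922·MCU^0.6859;  EBC = SRM·1.97
SRM = 1.4922·6.1^0.6859 = 5.1580
EBC = 5.1580·1.97

10.1613 EBC


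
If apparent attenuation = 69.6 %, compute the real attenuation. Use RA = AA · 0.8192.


RA = 69.6 · 0.8192

57.0163 %


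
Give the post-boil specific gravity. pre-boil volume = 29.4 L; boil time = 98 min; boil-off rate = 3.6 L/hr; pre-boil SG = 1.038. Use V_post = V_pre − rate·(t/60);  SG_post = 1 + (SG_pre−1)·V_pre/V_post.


V_post = 29.4 − 3.6·(98/60) = 23.5200
SG_post = 1 + (1.038 − 1)·29.4/23.5200

1.0475


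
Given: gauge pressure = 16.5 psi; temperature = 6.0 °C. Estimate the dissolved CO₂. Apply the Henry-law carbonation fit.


vols = (P + 14.695)·(0.01821 + 0.09011·e^(−0.04·T))
vols = (16.5 + 14.695)·(0.01821 + 0.09011·e^(−0.04·6.0))

2.7793 volumes


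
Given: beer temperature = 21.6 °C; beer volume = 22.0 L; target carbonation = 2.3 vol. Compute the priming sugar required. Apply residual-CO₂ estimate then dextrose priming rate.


residual = 14.695·(0.01821 + 0.09011·e^(−0.04·T));  sugar = (target − residual)·4.0·V
residual = 14.695·(0.01821 + 0.09011·e^(−0.04·21.6)) = 0.8257
sugar = (2.3 − 0.8257)·4.0·22.0

129.7387 g


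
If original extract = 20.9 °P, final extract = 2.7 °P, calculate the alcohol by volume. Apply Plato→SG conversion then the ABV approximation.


SG = 259/(259 − P);  ABV = (OG − FG)·131.25
OG = 259/(259 − 20.9) = 1.0878
FG = 259/(259 − 2.7) = 1.0105
ABV = (1.0878 − 1.0105)·131.25

10.1382 % ABV


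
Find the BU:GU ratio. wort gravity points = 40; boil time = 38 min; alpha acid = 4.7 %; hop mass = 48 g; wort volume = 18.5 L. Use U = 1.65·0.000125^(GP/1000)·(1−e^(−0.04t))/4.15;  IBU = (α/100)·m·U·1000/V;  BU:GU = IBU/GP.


U = 1.65·0.000125^(40/1000)·(1−e^(−0.04·38))/4.15 = 0.2168
IBU = (4.7/100)·48·0.2168·1000/18.5 = 26.4418
BU:GU = 26.4418/40

0.6610


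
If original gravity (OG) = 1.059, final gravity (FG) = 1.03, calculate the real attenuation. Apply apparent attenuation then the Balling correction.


AA = (OG−FG)/(OG−1)·100;  RA = AA·0.8192
AA = (1.059 − 1.03)/(1.059 − 1)·100 = 49.1525
RA = 49.1525·0.8192

40.2658 %


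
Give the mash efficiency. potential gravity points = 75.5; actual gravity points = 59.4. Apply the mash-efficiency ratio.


efficiency = actual / potential × 100
efficiency = 59.4 / 75.5 × 100

78.6755 %


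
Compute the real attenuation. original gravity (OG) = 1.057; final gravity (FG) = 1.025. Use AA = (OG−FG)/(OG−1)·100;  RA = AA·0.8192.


AA = (1.057 − 1.025)/(1.057 − 1)·100 = 56.1404
RA = 56.1404·0.8192

45.9902 %


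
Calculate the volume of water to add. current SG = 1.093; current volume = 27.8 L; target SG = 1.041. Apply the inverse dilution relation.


V_water = V·((SG_curr − 1)/(SG_target − 1) − 1)
V_water = 27.8·((1.093 − 1)/(1.041 − 1) − 1)

35.2585 L


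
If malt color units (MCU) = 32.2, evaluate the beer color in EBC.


SRM = 1.4922·MCU^0.6859;  EBC = SRM·1.97
SRM = 1.4922·32.2^0.6859 = 16.1460
EBC = 16.1460·1.97

31.8077 EBC


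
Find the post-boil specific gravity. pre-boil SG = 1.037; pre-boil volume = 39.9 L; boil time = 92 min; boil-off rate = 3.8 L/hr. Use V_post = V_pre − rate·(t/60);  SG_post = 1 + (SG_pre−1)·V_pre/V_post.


V_post = 39.9 − 3.8·(92/60) = 34.0733
SG_post = 1 + (1.037 − 1)·39.9/34.0733

1.0433


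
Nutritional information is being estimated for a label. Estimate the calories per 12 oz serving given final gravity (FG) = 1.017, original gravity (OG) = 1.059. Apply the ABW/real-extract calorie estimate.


ABW = (OG−FG)·131.25·0.79/FG;  °P = 259 − 259/SG (for OG→OE and FG→AE);  RE = 0.1808·OE + 0.8192·AE;  Cal = (6.9·ABW + 4·(RE−0.1))·FG·3.55
ABW = (1.059 − 1.017)·131.25·0.79/1.017 = 4.2821
OE = 259 − 259/1.059 = 14.4297 °P
AE = 259 − 259/1.017 = 4.3294 °P
RE = 0.1808·14.4297 + 0.8192·4.3294 = 6.1555 °P
Cal = (6.9·4.2821 + 4·(6.1555−0.1))·1.017·3.55

194.1229 kcal


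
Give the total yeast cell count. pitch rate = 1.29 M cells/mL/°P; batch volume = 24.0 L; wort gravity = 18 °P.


cells (billions) = rate · V_L · °P
cells = 1.29 · 24.0 · 18

557.2800 billion cells


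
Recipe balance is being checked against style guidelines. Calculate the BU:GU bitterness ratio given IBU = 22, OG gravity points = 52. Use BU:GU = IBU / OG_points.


BU:GU = 22 / 52

0.4231


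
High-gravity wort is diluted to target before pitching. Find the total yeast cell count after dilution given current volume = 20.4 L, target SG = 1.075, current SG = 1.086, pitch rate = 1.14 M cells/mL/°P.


V_w = V·((SG_c−1)/(SG_t−1)−1);  °P = 259 − 259/SG_t;  cells = rate·(V+V_w)·°P
V_w = 20.4·((1.086−1)/(1.075−1)−1) = 2.9920
V_final = 20.4 + 2.9920 = 23.3920
°P = 259 − 259/1.075 = 18.0698
cells = 1.14·23.3920·18.0698

481.8643 billion cells


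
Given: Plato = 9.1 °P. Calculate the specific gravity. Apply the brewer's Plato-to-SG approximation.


SG = 259/(259 − P)
SG = 259/(259 − 9.1)

1.0364


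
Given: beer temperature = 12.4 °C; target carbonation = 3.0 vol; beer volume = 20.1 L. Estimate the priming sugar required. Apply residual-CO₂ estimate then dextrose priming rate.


residual = 14.695·(0.01821 + 0.09011·e^(−0.04·T));  sugar = (target − residual)·4.0·V
residual = 14.695·(0.01821 + 0.09011·e^(−0.04·12.4)) = 1.0740
sugar = (3.0 − 1.0740)·4.0·20.1

154.8534 g


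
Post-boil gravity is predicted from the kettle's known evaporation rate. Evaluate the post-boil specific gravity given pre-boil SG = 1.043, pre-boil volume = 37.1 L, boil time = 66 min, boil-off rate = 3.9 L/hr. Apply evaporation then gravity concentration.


V_post = V_pre − rate·(t/60);  SG_post = 1 + (SG_pre−1)·V_pre/V_post
V_post = 37.1 − 3.9·(66/60) = 32.8100
SG_post = 1 + (1.043 − 1)·37.1/32.8100

1.0486


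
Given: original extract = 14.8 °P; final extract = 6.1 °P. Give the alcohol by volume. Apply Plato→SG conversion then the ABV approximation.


SG = 259/(259 − P);  ABV = (OG − FG)·131.25
OG = 259/(259 − 14.8) = 1.0606
FG = 259/(259 − 6.1) = 1.0241
ABV = (1.0606 − 1.0241)·131.25

4.7888 % ABV


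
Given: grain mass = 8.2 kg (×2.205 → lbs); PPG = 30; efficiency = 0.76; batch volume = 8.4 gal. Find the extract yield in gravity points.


points = lbs × PPG × eff / vol
lbs = 8.2 × 2.205 = 18.0810
points = 18.0810 × 30 × 0.76 / 8.4

49.0770 points


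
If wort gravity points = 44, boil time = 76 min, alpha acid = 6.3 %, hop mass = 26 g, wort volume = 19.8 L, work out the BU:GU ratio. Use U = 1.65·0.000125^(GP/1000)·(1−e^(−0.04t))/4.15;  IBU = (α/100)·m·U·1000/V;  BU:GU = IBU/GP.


U = 1.65·0.000125^(44/1000)·(1−e^(−0.04·76))/4.15 = 0.2549
IBU = (6.3/100)·26·0.2549·1000/19.8 = 21.0892
BU:GU = 21.0892/44

0.4793


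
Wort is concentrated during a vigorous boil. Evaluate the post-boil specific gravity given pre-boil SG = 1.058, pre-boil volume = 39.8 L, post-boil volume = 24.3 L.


SG_post = 1 + (SG_pre − 1)·V_pre/V_post
pts_pre = (1.058 − 1)·1000 = 58.0000
pts_post = 58.0000·39.8/24.3 = 94.9959
SG_post = 1 + 94.9959/1000

1.0950


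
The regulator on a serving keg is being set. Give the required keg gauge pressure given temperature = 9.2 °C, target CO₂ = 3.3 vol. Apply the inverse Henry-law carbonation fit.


psi = vols/(0.01821 + 0.09011·e^(−0.04·T)) − 14.695
psi = 3.3/(0.01821 + 0.09011·e^(−0.04·9.2)) − 14.695

26.2598 psi


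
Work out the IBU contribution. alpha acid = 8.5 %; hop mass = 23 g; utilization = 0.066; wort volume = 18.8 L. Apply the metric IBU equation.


IBU = (α/100)·mass·U·1000 / V
IBU = (8.5/100)·23·0.066·1000 / 18.8

6.8633 IBU


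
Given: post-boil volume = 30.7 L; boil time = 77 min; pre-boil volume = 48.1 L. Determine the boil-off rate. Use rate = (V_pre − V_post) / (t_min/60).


rate = (48.1 − 30.7) / (77/60)

13.5584 L/hr


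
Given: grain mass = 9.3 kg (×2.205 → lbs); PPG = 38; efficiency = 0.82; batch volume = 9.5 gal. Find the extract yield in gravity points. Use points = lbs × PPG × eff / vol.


lbs = 9.3 × 2.205 = 20.5065
points = 20.5065 × 38 × 0.82 / 9.5

67.2613 points


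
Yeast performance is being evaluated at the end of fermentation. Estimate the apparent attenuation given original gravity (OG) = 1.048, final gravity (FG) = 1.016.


AA = (OG − FG)/(OG − 1) · 100
AA = (1.048 − 1.016)/(1.048 − 1) · 100

66.6667 %


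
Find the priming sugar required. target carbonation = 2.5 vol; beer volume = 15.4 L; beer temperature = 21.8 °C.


residual = 14.695·(0.01821 + 0.09011·e^(−0.04·T));  sugar = (target − residual)·4.0·V
residual = 14.695·(0.01821 + 0.09011·e^(−0.04·21.8)) = 0.8212
sugar = (2.5 − 0.8212)·4.0·15.4

103.4111 g


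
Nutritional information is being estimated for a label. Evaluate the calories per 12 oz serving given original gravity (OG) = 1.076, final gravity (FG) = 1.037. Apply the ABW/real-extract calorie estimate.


ABW = (OG−FG)·131.25·0.79/FG;  °P = 259 − 259/SG (for OG→OE and FG→AE);  RE = 0.1808·OE + 0.8192·AE;  Cal = (6.9·ABW + 4·(RE−0.1))·FG·3.55
ABW = (1.076 − 1.037)·131.25·0.79/1.037 = 3.8995
OE = 259 − 259/1.076 = 18.2937 °P
AE = 259 − 259/1.037 = 9.2411 °P
RE = 0.1808·18.2937 + 0.8192·9.2411 = 10.8778 °P
Cal = (6.9·3.8995 + 4·(10.8778−0.1))·1.037·3.55

257.7605 kcal


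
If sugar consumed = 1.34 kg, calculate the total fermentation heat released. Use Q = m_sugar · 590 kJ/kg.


Q = 1.34 · 590

790.6000 kJ


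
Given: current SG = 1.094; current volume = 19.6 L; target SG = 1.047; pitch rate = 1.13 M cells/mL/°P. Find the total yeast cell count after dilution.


V_w = V·((SG_c−1)/(SG_t−1)−1);  °P = 259 − 259/SG_t;  cells = rate·(V+V_w)·°P
V_w = 19.6·((1.094−1)/(1.047−1)−1) = 19.6000
V_final = 19.6 + 19.6000 = 39.2000
°P = 259 − 259/1.047 = 11.6266
cells = 1.13·39.2000·11.6266

515.0097 billion cells


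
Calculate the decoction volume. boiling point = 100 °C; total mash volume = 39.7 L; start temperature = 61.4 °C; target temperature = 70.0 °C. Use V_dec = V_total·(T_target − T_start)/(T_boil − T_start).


V_dec = 39.7·(70.0 − 61.4)/(100 − 61.4)

8.8451 L


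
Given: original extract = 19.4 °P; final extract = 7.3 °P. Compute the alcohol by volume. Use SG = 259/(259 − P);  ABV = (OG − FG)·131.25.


OG = 259/(259 − 19.4) = 1.0810
FG = 259/(259 − 7.3) = 1.0290
ABV = (1.0810 − 1.0290)·131.25

6.8205 % ABV


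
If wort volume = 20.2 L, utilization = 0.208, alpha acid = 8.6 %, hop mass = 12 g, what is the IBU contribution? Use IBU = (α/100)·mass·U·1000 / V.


IBU = (8.6/100)·12·0.208·1000 / 20.2

10.6265 IBU


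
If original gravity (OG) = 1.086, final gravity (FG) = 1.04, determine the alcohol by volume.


ABV = (OG − FG) · 131.25
ABV = (1.086 − 1.04) · 131.25

6.0375 % ABV


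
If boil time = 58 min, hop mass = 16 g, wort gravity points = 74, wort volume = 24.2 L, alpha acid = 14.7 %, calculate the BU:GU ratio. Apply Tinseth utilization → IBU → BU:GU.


U = 1.65·0.000125^(GP/1000)·(1−e^(−0.04t))/4.15;  IBU = (α/100)·m·U·1000/V;  BU:GU = IBU/GP
U = 1.65·0.000125^(74/1000)·(1−e^(−0.04·58))/4.15 = 0.1844
IBU = (14.7/100)·16·0.1844·1000/24.2 = 17.9186
BU:GU = 17.9186/74

0.2421


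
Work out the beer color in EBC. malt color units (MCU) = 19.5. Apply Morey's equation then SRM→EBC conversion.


SRM = 1.4922·MCU^0.6859;  EBC = SRM·1.97
SRM = 1.4922·19.5^0.6859 = 11.4462
EBC = 11.4462·1.97

22.5490 EBC


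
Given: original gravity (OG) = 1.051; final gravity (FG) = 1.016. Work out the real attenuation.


AA = (OG−FG)/(OG−1)·100;  RA = AA·0.8192
AA = (1.051 − 1.016)/(1.051 − 1)·100 = 68.6275
RA = 68.6275·0.8192

56.2196 %


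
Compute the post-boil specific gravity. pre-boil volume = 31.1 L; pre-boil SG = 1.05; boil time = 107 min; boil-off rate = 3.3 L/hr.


V_post = V_pre − rate·(t/60);  SG_post = 1 + (SG_pre−1)·V_pre/V_post
V_post = 31.1 − 3.3·(107/60) = 25.2150
SG_post = 1 + (1.05 − 1)·31.1/25.2150

1.0617


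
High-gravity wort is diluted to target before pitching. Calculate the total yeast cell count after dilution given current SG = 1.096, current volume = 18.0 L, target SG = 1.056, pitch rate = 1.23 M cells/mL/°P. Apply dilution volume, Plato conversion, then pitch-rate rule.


V_w = V·((SG_c−1)/(SG_t−1)−1);  °P = 259 − 259/SG_t;  cells = rate·(V+V_w)·°P
V_w = 18.0·((1.096−1)/(1.056−1)−1) = 12.8571
V_final = 18.0 + 12.8571 = 30.8571
°P = 259 − 259/1.056 = 13.7348
cells = 1.23·30.8571·13.7348

521.2964 billion cells


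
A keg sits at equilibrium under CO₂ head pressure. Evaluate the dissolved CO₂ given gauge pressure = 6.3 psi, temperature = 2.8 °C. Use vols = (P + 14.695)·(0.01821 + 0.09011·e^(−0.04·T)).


vols = (6.3 + 14.695)·(0.01821 + 0.09011·e^(−0.04·2.8))

2.0737 volumes


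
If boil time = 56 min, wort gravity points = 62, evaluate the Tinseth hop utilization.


U = 1.65·0.000125^(GP/1000) · (1 − e^(−0.04·t))/4.15
bigness = 1.65·0.000125^(62/1000) = 0.9451
boil_factor = (1 − e^(−0.04·56))/4.15 = 0.2153
U = 0.9451 · 0.2153

0.2035


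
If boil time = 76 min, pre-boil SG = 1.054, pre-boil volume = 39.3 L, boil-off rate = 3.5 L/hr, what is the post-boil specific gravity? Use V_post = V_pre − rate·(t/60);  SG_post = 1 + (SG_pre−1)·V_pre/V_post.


V_post = 39.3 − 3.5·(76/60) = 34.8667
SG_post = 1 + (1.054 − 1)·39.3/34.8667

1.0609


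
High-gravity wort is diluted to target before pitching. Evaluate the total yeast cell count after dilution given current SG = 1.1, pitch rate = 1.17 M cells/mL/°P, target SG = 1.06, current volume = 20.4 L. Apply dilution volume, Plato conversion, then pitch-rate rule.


V_w = V·((SG_c−1)/(SG_t−1)−1);  °P = 259 − 259/SG_t;  cells = rate·(V+V_w)·°P
V_w = 20.4·((1.1−1)/(1.06−1)−1) = 13.6000
V_final = 20.4 + 13.6000 = 34.0000
°P = 259 − 259/1.06 = 14.6604
cells = 1.17·34.0000·14.6604

583.1898 billion cells


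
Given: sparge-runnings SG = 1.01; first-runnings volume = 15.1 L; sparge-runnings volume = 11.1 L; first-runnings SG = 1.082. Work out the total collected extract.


total = Σ (SG_i − 1)·1000·V_i
first = (1.082 − 1)·1000·15.1 = 1238.2000
sparge = (1.01 − 1)·1000·11.1 = 111.0000
total = 1238.2000 + 111.0000

1349.2000 gravity·L


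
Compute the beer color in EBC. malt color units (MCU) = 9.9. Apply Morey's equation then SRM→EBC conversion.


SRM = 1.4922·MCU^0.6859;  EBC = SRM·1.97
SRM = 1.4922·9.9^0.6859 = 7.1901
EBC = 7.1901·1.97

14.1644 EBC


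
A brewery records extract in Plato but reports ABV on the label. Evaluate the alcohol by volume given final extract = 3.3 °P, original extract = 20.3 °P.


SG = 259/(259 − P);  ABV = (OG − FG)·131.25
OG = 259/(259 − 20.3) = 1.0850
FG = 259/(259 − 3.3) = 1.0129
ABV = (1.0850 − 1.0129)·131.25

9.4681 % ABV


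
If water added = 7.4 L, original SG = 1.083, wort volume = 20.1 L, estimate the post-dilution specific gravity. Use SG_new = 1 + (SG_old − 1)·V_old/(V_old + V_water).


pts = (1.083 − 1)·1000·20.1/(20.1 + 7.4) = 60.6655
SG_new = 1 + 60.6655/1000

1.0607


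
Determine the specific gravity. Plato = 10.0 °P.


SG = 259/(259 − P)
SG = 259/(259 − 10.0)

1.0402


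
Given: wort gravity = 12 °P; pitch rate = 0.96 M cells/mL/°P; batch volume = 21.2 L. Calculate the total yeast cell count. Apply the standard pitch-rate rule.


cells (billions) = rate · V_L · °P
cells = 0.96 · 21.2 · 12

244.2240 billion cells


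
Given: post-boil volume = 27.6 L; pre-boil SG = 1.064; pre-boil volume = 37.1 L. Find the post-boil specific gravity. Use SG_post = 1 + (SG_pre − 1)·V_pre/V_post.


pts_pre = (1.064 − 1)·1000 = 64.0000
pts_post = 64.0000·37.1/27.6 = 86.0290
SG_post = 1 + 86.0290/1000

1.0860


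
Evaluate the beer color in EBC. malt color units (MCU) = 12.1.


SRM = 1.4922·MCU^0.6859;  EBC = SRM·1.97
SRM = 1.4922·12.1^0.6859 = 8.2511
EBC = 8.2511·1.97

16.2546 EBC


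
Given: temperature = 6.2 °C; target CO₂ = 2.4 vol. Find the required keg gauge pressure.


psi = vols/(0.01821 + 0.09011·e^(−0.04·T)) − 14.695
psi = 2.4/(0.01821 + 0.09011·e^(−0.04·6.2)) − 14.695

12.4150 psi


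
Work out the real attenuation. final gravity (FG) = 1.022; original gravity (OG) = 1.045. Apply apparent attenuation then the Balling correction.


AA = (OG−FG)/(OG−1)·100;  RA = AA·0.8192
AA = (1.045 − 1.022)/(1.045 − 1)·100 = 51.1111
RA = 51.1111·0.8192

41.8702 %


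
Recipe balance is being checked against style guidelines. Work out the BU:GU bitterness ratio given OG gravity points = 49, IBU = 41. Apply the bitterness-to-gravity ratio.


BU:GU = IBU / OG_points
BU:GU = 41 / 49

0.8367


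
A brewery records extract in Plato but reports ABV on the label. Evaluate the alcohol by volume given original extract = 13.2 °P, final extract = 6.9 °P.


SG = 259/(259 − P);  ABV = (OG − FG)·131.25
OG = 259/(259 − 13.2) = 1.0537
FG = 259/(259 − 6.9) = 1.0274
ABV = (1.0537 − 1.0274)·131.25

3.4561 % ABV


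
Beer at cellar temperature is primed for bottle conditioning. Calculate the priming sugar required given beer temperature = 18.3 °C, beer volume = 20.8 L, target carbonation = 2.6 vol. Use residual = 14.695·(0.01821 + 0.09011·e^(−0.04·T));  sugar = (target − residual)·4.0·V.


residual = 14.695·(0.01821 + 0.09011·e^(−0.04·18.3)) = 0.9044
sugar = (2.6 − 0.9044)·4.0·20.8

141.0699 g


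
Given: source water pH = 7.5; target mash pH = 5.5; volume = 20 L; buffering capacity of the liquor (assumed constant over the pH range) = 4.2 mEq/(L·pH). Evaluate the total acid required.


acid = buffering capacity · (pH_source − pH_target) · V
acid = 4.2 · (7.5 − 5.5) · 20

168.0000 mEq


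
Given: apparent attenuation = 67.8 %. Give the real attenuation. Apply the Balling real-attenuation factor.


RA = AA · 0.8192
RA = 67.8 · 0.8192

55.5418 %


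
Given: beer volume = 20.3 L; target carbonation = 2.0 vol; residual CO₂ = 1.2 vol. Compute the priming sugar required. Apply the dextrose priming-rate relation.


sugar = (target − residual)·4.0·V
sugar = (2.0 − 1.2)·4.0·20.3

64.9600 g


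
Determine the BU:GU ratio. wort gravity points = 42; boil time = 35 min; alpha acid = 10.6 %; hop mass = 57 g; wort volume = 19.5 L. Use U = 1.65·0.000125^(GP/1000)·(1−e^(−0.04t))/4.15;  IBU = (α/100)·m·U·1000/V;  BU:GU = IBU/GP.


U = 1.65·0.000125^(42/1000)·(1−e^(−0.04·35))/4.15 = 0.2054
IBU = (10.6/100)·57·0.2054·1000/19.5 = 63.6326
BU:GU = 63.6326/42

1.5151


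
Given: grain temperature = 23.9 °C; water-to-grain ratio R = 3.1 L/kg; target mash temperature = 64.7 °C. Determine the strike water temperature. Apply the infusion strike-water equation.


T_strike = (0.41/R)·(T_mash − T_grain) + T_mash
T_strike = (0.41/3.1)·(64.7 − 23.9) + 64.7

70.0961 °C


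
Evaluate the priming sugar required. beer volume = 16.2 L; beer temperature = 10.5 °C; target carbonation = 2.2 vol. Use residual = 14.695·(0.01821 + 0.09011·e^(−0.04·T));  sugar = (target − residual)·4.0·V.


residual = 14.695·(0.01821 + 0.09011·e^(−0.04·10.5)) = 1.1376
sugar = (2.2 − 1.1376)·4.0·16.2

68.8412 g


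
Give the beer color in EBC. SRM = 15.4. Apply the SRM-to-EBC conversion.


EBC = SRM · 1.97
EBC = 15.4 · 1.97

30.3380 EBC


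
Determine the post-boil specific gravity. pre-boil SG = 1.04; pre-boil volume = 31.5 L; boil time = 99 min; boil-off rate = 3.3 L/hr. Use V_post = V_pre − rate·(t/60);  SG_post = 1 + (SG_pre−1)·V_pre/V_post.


V_post = 31.5 − 3.3·(99/60) = 26.0550
SG_post = 1 + (1.04 − 1)·31.5/26.0550

1.0484


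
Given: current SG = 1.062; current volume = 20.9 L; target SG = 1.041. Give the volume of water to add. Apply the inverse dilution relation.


V_water = V·((SG_curr − 1)/(SG_target − 1) − 1)
V_water = 20.9·((1.062 − 1)/(1.041 − 1) − 1)

10.7049 L


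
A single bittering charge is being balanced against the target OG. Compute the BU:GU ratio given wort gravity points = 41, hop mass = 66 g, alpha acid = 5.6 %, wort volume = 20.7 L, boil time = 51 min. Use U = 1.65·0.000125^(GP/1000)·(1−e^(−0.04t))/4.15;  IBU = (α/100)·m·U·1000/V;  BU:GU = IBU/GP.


U = 1.65·0.000125^(41/1000)·(1−e^(−0.04·51))/4.15 = 0.2393
IBU = (5.6/100)·66·0.2393·1000/20.7 = 42.7244
BU:GU = 42.7244/41

1.0421


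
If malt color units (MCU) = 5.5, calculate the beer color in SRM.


SRM = 1.4922 · MCU^0.6859
SRM = 1.4922 · 5.5^0.6859

4.8044 SRM


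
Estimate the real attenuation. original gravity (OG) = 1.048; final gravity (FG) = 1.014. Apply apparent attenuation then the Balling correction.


AA = (OG−FG)/(OG−1)·100;  RA = AA·0.8192
AA = (1.048 − 1.014)/(1.048 − 1)·100 = 70.8333
RA = 70.8333·0.8192

58.0267 %


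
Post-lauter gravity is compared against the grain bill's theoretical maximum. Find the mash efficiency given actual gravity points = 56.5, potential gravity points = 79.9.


efficiency = actual / potential × 100
efficiency = 56.5 / 79.9 × 100

70.7134 %


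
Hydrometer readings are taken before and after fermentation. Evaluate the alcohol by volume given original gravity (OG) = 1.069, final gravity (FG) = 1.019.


ABV = (OG − FG) · 131.25
ABV = (1.069 − 1.019) · 131.25

6.5625 % ABV


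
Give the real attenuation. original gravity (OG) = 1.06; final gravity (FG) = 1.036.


AA = (OG−FG)/(OG−1)·100;  RA = AA·0.8192
AA = (1.06 − 1.036)/(1.06 − 1)·100 = 40.0000
RA = 40.0000·0.8192

32.7680 %


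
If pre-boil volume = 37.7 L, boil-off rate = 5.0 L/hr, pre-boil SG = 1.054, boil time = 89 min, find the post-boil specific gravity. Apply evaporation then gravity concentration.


V_post = V_pre − rate·(t/60);  SG_post = 1 + (SG_pre−1)·V_pre/V_post
V_post = 37.7 − 5.0·(89/60) = 30.2833
SG_post = 1 + (1.054 − 1)·37.7/30.2833

1.0672


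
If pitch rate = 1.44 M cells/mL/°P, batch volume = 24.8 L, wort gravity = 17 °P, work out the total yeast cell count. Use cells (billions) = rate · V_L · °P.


cells = 1.44 · 24.8 · 17

607.1040 billion cells


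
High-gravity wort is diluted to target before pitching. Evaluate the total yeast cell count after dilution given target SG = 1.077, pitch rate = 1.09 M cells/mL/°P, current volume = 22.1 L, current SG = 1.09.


V_w = V·((SG_c−1)/(SG_t−1)−1);  °P = 259 − 259/SG_t;  cells = rate·(V+V_w)·°P
V_w = 22.1·((1.09−1)/(1.077−1)−1) = 3.7312
V_final = 22.1 + 3.7312 = 25.8312
°P = 259 − 259/1.077 = 18.5172
cells = 1.09·25.8312·18.5172

521.3692 billion cells


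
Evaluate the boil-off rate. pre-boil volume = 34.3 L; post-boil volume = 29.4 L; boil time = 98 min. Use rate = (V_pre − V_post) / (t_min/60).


rate = (34.3 − 29.4) / (98/60)

3.0000 L/hr


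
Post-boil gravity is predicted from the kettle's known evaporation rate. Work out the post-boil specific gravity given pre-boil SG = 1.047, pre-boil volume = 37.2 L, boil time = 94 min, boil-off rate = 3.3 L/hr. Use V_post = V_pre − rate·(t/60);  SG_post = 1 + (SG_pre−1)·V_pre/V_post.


V_post = 37.2 − 3.3·(94/60) = 32.0300
SG_post = 1 + (1.047 − 1)·37.2/32.0300

1.0546


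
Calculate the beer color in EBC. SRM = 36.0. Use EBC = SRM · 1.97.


EBC = 36.0 · 1.97

70.9200 EBC


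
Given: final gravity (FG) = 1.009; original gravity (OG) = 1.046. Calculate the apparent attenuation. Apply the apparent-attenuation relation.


AA = (OG − FG)/(OG − 1) · 100
AA = (1.046 − 1.009)/(1.046 − 1) · 100

80.4348 %


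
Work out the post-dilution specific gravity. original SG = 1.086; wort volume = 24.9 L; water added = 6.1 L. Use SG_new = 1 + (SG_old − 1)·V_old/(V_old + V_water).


pts = (1.086 − 1)·1000·24.9/(24.9 + 6.1) = 69.0774
SG_new = 1 + 69.0774/1000

1.0691


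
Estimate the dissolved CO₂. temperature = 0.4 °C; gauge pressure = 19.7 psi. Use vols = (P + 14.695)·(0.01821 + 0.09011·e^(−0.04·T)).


vols = (19.7 + 14.695)·(0.01821 + 0.09011·e^(−0.04·0.4))

3.6765 volumes


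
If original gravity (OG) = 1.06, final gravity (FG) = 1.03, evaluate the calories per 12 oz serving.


ABW = (OG−FG)·131.25·0.79/FG;  °P = 259 − 259/SG (for OG→OE and FG→AE);  RE = 0.1808·OE + 0.8192·AE;  Cal = (6.9·ABW + 4·(RE−0.1))·FG·3.55
ABW = (1.06 − 1.03)·131.25·0.79/1.03 = 3.0200
OE = 259 − 259/1.06 = 14.6604 °P
AE = 259 − 259/1.03 = 7.5437 °P
RE = 0.1808·14.6604 + 0.8192·7.5437 = 8.8304 °P
Cal = (6.9·3.0200 + 4·(8.8304−0.1))·1.03·3.55

203.8854 kcal


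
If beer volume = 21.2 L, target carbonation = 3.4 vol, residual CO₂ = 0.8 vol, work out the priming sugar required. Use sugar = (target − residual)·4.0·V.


sugar = (3.4 − 0.8)·4.0·21.2

220.4800 g


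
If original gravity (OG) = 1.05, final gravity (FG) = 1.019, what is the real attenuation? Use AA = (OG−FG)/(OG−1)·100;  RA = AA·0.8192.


AA = (1.05 − 1.019)/(1.05 − 1)·100 = 62.0000
RA = 62.0000·0.8192

50.7904 %


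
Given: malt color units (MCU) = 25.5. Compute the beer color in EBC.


SRM = 1.4922·MCU^0.6859;  EBC = SRM·1.97
SRM = 1.4922·25.5^0.6859 = 13.7586
EBC = 13.7586·1.97

27.1044 EBC


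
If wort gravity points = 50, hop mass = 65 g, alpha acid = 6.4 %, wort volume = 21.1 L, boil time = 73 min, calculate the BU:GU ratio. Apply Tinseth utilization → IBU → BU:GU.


U = 1.65·0.000125^(GP/1000)·(1−e^(−0.04t))/4.15;  IBU = (α/100)·m·U·1000/V;  BU:GU = IBU/GP
U = 1.65·0.000125^(50/1000)·(1−e^(−0.04·73))/4.15 = 0.2400
IBU = (6.4/100)·65·0.2400·1000/21.1 = 47.3166
BU:GU = 47.3166/50

0.9463


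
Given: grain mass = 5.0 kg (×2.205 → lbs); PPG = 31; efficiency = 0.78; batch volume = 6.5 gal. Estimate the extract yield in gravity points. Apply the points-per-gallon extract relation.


points = lbs × PPG × eff / vol
lbs = 5.0 × 2.205 = 11.0250
points = 11.0250 × 31 × 0.78 / 6.5

41.0130 points


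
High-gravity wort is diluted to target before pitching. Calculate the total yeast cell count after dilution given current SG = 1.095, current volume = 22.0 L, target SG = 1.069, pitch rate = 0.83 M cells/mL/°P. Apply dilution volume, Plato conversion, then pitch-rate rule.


V_w = V·((SG_c−1)/(SG_t−1)−1);  °P = 259 − 259/SG_t;  cells = rate·(V+V_w)·°P
V_w = 22.0·((1.095−1)/(1.069−1)−1) = 8.2899
V_final = 22.0 + 8.2899 = 30.2899
°P = 259 − 259/1.069 = 16.7175
cells = 0.83·30.2899·16.7175

420.2875 billion cells


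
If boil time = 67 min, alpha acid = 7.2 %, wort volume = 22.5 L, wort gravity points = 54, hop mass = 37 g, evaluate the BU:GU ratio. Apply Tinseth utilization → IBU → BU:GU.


U = 1.65·0.000125^(GP/1000)·(1−e^(−0.04t))/4.15;  IBU = (α/100)·m·U·1000/V;  BU:GU = IBU/GP
U = 1.65·0.000125^(54/1000)·(1−e^(−0.04·67))/4.15 = 0.2279
IBU = (7.2/100)·37·0.2279·1000/22.5 = 26.9882
BU:GU = 26.9882/54

0.4998


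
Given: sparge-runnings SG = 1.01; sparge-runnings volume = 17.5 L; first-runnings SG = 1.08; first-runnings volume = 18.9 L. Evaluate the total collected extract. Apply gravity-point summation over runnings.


total = Σ (SG_i − 1)·1000·V_i
first = (1.08 − 1)·1000·18.9 = 1512.0000
sparge = (1.01 − 1)·1000·17.5 = 175.0000
total = 1512.0000 + 175.0000

1687.0000 gravity·L


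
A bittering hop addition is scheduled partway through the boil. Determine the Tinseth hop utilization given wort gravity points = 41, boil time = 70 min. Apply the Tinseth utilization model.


U = 1.65·0.000125^(GP/1000) · (1 − e^(−0.04·t))/4.15
bigness = 1.65·0.000125^(41/1000) = 1.1415
boil_factor = (1 − e^(−0.04·70))/4.15 = 0.2263
U = 1.1415 · 0.2263

0.2583


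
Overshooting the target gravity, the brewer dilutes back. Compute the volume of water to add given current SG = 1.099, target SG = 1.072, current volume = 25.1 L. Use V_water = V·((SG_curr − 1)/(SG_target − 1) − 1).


V_water = 25.1·((1.099 − 1)/(1.072 − 1) − 1)

9.4125 L


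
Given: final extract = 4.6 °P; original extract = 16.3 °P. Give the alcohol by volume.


SG = 259/(259 − P);  ABV = (OG − FG)·131.25
OG = 259/(259 − 16.3) = 1.0672
FG = 259/(259 − 4.6) = 1.0181
ABV = (1.0672 − 1.0181)·131.25

6.4417 % ABV


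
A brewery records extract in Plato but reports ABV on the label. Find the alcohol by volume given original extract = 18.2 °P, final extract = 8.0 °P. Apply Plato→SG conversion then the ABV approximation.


SG = 259/(259 − P);  ABV = (OG − FG)·131.25
OG = 259/(259 − 18.2) = 1.0756
FG = 259/(259 − 8.0) = 1.0319
ABV = (1.0756 − 1.0319)·131.25

5.7368 % ABV


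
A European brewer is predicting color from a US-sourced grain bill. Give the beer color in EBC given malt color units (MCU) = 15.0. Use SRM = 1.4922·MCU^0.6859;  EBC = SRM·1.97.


SRM = 1.4922·15.0^0.6859 = 9.5611
EBC = 9.5611·1.97

18.8354 EBC


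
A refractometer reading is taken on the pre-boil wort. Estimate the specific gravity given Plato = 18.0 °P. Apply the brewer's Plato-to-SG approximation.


SG = 259/(259 − P)
SG = 259/(259 − 18.0)

1.0747


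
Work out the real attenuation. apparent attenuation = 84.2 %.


RA = AA · 0.8192
RA = 84.2 · 0.8192

68.9766 %


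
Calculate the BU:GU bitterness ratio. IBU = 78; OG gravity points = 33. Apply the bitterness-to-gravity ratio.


BU:GU = IBU / OG_points
BU:GU = 78 / 33

2.3636


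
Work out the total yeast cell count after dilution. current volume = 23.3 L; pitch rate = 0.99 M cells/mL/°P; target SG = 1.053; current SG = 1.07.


V_w = V·((SG_c−1)/(SG_t−1)−1);  °P = 259 − 259/SG_t;  cells = rate·(V+V_w)·°P
V_w = 23.3·((1.07−1)/(1.053−1)−1) = 7.4736
V_final = 23.3 + 7.4736 = 30.7736
°P = 259 − 259/1.053 = 13.0361
cells = 0.99·30.7736·13.0361

397.1555 billion cells


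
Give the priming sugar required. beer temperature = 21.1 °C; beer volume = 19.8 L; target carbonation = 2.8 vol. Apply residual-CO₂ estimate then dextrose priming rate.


residual = 14.695·(0.01821 + 0.09011·e^(−0.04·T));  sugar = (target − residual)·4.0·V
residual = 14.695·(0.01821 + 0.09011·e^(−0.04·21.1)) = 0.8370
sugar = (2.8 − 0.8370)·4.0·19.8

155.4719 g


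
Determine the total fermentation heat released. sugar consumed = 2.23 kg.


Q = m_sugar · 590 kJ/kg
Q = 2.23 · 590

1315.7000 kJ


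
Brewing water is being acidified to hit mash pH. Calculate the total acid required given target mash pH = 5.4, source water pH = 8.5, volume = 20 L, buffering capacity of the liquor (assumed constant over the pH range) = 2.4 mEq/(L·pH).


acid = buffering capacity · (pH_source − pH_target) · V
acid = 2.4 · (8.5 − 5.4) · 20

148.8000 mEq


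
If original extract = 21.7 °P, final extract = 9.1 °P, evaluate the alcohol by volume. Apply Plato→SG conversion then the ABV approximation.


SG = 259/(259 − P);  ABV = (OG − FG)·131.25
OG = 259/(259 − 21.7) = 1.0914
FG = 259/(259 − 9.1) = 1.0364
ABV = (1.0914 − 1.0364)·131.25

7.2228 % ABV
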